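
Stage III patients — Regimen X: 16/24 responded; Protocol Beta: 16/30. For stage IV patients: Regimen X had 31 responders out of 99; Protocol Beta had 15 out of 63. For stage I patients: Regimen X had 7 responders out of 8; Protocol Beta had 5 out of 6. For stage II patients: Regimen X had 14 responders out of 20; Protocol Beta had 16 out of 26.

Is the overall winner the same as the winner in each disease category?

Yes

Stage III: Regimen X 16/24 = 66.7%, Protocol Beta 16/30 = 53.3% → Regimen X
Stage IV: Regimen X 31/99 = 31.3%, Protocol Beta 15/63 = 23.8% → Regimen X
Stage I: Regimen X 7/8 = 87.5%, Protocol Beta 5/6 = 83.3% → Regimen X
Stage II: Regimen X 14/20 = 70.0%, Protocol Beta 16/26 = 61.5% → Regimen X
Overall: Regimen X 68/151 = 45.0%, Protocol Beta 52/125 = 41.6% → Regimen X
Regimen X wins overall and in every disease group — no reversal.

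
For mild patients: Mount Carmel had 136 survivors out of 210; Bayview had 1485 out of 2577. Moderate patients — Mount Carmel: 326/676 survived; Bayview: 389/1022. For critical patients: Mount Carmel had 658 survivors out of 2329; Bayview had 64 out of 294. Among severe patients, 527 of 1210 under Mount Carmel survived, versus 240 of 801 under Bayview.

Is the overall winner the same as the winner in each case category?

No

Mild: Mount Carmel 136/210 = 64.8%, Bayview 1485/2577 = 57.6% → Mount Carmel
Moderate: Mount Carmel 326/676 = 48.2%, Bayview 389/1022 = 38.1% → Mount Carmel
Critical: Mount Carmel 658/2329 = 28.3%, Bayview 64/294 = 21.8% → Mount Carmel
Severe: Mount Carmel 527/1210 = 43.6%, Bayview 240/801 = 30.0% → Mount Carmel
Overall: Mount Carmel 1647/4425 = 37.2%, Bayview 2178/4694 = 46.4% → Bayview
Mount Carmel wins each case group but Bayview wins overall — the comparison reverses. Mount Carmel's patients skew toward critical, which has a lower base rate.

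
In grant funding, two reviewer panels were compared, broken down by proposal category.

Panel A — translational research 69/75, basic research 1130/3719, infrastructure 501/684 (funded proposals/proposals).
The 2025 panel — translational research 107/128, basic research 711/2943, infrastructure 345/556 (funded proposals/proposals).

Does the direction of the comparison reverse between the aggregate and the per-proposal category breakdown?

No

Translational research: Panel A 69/75 = 92.0%, the 2025 panel 107/128 = 83.6% → Panel A
Basic research: Panel A 1130/3719 = 30.4%, the 2025 panel 711/2943 = 24.2% → Panel A
Infrastructure: Panel A 501/684 = 73.2%, the 2025 panel 345/556 = 62.1% → Panel A
Overall: Panel A 1700/4478 = 38.0%, the 2025 panel 1163/3627 = 32.1% → Panel A
Panel A wins overall and in every proposal group — no reversal.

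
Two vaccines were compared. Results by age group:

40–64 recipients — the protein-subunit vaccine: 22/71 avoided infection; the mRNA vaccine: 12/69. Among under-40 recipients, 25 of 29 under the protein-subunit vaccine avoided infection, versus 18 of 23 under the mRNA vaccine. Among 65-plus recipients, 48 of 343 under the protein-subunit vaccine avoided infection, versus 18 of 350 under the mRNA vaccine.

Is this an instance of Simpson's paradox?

No

40–64: the protein-subunit vaccine 22/71 = 31.0%, the mRNA vaccine 12/69 = 17.4% → the protein-subunit vaccine
Under-40: the protein-subunit vaccine 25/29 = 86.2%, the mRNA vaccine 18/23 = 78.3% → the protein-subunit vaccine
65-plus: the protein-subunit vaccine 48/343 = 14.0%, the mRNA vaccine 18/350 = 5.1% → the protein-subunit vaccine
Overall: the protein-subunit vaccine 95/443 = 21.4%, the mRNA vaccine 48/442 = 10.9% → the protein-subunit vaccine
The protein-subunit vaccine wins overall and in every age group — no reversal.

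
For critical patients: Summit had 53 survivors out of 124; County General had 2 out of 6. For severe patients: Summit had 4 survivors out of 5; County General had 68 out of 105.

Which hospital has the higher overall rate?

County General

Critical: Summit 53/124 = 42.7%, County General 2/6 = 33.3% → Summit
Severe: Summit 4/5 = 80.0%, County General 68/105 = 64.8% → Summit
Overall: Summit 57/129 = 44.2%, County General 70/111 = 63.1% → County General
(Summit wins every case group but County General wins overall — Summit's patients skew toward the low-rate critical group.)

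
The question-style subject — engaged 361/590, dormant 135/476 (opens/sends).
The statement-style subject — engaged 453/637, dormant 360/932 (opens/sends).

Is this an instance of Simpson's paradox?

No

Engaged: the question-style subject 361/590 = 61.2%, the statement-style subject 453/637 = 71.1% → the statement-style subject
Dormant: the question-style subject 135/476 = 28.4%, the statement-style subject 360/932 = 38.6% → the statement-style subject
Overall: the question-style subject 496/1066 = 46.5%, the statement-style subject 813/1569 = 51.8% → the statement-style subject
The statement-style subject wins overall and in every recipient group — no reversal.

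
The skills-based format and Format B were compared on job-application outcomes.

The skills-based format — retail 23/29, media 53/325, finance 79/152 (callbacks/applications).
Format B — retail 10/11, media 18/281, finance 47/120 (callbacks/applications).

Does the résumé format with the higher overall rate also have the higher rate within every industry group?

Retail: the skills-based format 23/29 = 79.3%, Format B 10/11 = 90.9% → Format B
Media: the skills-based format 53/325 = 16.3%, Format B 18/281 = 6.4% → the skills-based format
Finance: the skills-based format 79/152 = 52.0%, Format B 47/120 = 39.2% → the skills-based format
Overall: the skills-based format 155/506 = 30.6%, Format B 75/412 = 18.2% → the skills-based format
Neither sweeps: the skills-based format wins 2 of 3 groups, Format B wins 1. The skills-based format wins overall but not every group — no Simpson reversal.

No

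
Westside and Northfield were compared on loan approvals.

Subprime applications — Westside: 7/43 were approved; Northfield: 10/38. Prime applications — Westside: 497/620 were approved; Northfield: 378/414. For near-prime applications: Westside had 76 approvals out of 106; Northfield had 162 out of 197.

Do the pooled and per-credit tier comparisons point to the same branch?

Subprime: Westside 7/43 = 16.3%, Northfield 10/38 = 26.3% → Northfield
Prime: Westside 497/620 = 80.2%, Northfield 378/414 = 91.3% → Northfield
Near-prime: Westside 76/106 = 71.7%, Northfield 162/197 = 82.2% → Northfield
Overall: Westside 580/769 = 75.4%, Northfield 550/649 = 84.7% → Northfield
Northfield wins overall and in every credit group — no reversal.

Yes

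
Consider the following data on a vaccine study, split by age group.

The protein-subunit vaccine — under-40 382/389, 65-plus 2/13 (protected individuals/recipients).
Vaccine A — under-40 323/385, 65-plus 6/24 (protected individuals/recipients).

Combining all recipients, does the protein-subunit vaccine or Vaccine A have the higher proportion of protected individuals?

Under-40: the protein-subunit vaccine 382/389 = 98.2%, Vaccine A 323/385 = 83.9% → the protein-subunit vaccine
65-plus: the protein-subunit vaccine 2/13 = 15.4%, Vaccine A 6/24 = 25.0% → Vaccine A
Overall: the protein-subunit vaccine 384/402 = 95.5%, Vaccine A 329/409 = 80.4% → the protein-subunit vaccine
(Neither sweeps every age group, but the protein-subunit vaccine has the higher pooled rate.)

the protein-subunit vaccine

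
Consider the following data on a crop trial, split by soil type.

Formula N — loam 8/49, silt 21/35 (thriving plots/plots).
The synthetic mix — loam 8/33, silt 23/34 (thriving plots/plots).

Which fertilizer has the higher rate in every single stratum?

Loam: Formula N 8/49 = 16.3%, the synthetic mix 8/33 = 24.2% → the synthetic mix
Silt: Formula N 21/35 = 60.0%, the synthetic mix 23/34 = 67.6% → the synthetic mix
The synthetic mix has the higher rate in both groups.

the synthetic mix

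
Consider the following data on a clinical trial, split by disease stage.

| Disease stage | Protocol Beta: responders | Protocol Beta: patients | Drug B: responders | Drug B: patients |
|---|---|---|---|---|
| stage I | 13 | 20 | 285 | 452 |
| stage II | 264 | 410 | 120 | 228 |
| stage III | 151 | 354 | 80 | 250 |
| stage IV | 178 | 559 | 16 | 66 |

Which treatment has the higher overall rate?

Drug B

Stage I: Protocol Beta 13/20 = 65.0%, Drug B 285/452 = 63.1% → Protocol Beta
Stage II: Protocol Beta 264/410 = 64.4%, Drug B 120/228 = 52.6% → Protocol Beta
Stage III: Protocol Beta 151/354 = 42.7%, Drug B 80/250 = 32.0% → Protocol Beta
Stage IV: Protocol Beta 178/559 = 31.8%, Drug B 16/66 = 24.2% → Protocol Beta
Overall: Protocol Beta 606/1343 = 45.1%, Drug B 501/996 = 50.3% → Drug B
(Protocol Beta wins every disease group but Drug B wins overall — Protocol Beta's patients skew toward the low-rate stage IV group.)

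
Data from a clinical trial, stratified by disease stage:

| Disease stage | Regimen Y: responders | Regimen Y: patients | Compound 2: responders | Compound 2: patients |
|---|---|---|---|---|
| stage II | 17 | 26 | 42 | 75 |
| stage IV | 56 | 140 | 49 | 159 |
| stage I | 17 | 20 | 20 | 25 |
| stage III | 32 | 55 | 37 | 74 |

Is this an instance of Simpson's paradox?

No

Stage II: Regimen Y 17/26 = 65.4%, Compound 2 42/75 = 56.0% → Regimen Y
Stage IV: Regimen Y 56/140 = 40.0%, Compound 2 49/159 = 30.8% → Regimen Y
Stage I: Regimen Y 17/20 = 85.0%, Compound 2 20/25 = 80.0% → Regimen Y
Stage III: Regimen Y 32/55 = 58.2%, Compound 2 37/74 = 50.0% → Regimen Y
Overall: Regimen Y 122/241 = 50.6%, Compound 2 148/333 = 44.4% → Regimen Y
Regimen Y wins overall and in every disease group — no reversal.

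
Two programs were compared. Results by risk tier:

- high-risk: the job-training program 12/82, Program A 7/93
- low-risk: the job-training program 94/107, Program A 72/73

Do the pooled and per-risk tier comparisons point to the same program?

High-risk: the job-training program 12/82 = 14.6%, Program A 7/93 = 7.5% → the job-training program
Low-risk: the job-training program 94/107 = 87.9%, Program A 72/73 = 98.6% → Program A
Overall: the job-training program 106/189 = 56.1%, Program A 79/166 = 47.6% → the job-training program
Neither sweeps: the job-training program wins 1 of 2 groups, Program A wins 1. The job-training program wins overall but not every group — no Simpson reversal.

No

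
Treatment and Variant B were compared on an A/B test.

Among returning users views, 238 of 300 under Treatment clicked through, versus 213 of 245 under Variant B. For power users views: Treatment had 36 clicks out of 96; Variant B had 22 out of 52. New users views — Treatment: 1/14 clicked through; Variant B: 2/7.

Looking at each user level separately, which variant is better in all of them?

Variant B

Returning users: Treatment 238/300 = 79.3%, Variant B 213/245 = 86.9% → Variant B
Power users: Treatment 36/96 = 37.5%, Variant B 22/52 = 42.3% → Variant B
New users: Treatment 1/14 = 7.1%, Variant B 2/7 = 28.6% → Variant B
Variant B has the higher rate in all 3 groups.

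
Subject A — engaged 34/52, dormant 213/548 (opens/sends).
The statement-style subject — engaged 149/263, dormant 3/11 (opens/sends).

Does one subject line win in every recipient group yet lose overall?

Yes

Engaged: Subject A 34/52 = 65.4%, the statement-style subject 149/263 = 56.7% → Subject A
Dormant: Subject A 213/548 = 38.9%, the statement-style subject 3/11 = 27.3% → Subject A
Overall: Subject A 247/600 = 41.2%, the statement-style subject 152/274 = 55.5% → the statement-style subject
Subject A wins each recipient group but the statement-style subject wins overall — the comparison reverses. Subject A's sends skew toward dormant, which has a lower base rate.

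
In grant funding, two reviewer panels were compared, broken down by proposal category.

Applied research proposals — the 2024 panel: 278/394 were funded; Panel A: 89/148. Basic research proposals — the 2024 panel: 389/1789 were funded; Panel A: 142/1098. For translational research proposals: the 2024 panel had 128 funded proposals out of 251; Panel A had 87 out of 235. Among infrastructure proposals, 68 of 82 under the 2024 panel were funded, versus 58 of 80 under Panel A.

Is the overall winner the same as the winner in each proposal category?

Applied research: the 2024 panel 278/394 = 70.6%, Panel A 89/148 = 60.1% → the 2024 panel
Basic research: the 2024 panel 389/1789 = 21.7%, Panel A 142/1098 = 12.9% → the 2024 panel
Translational research: the 2024 panel 128/251 = 51.0%, Panel A 87/235 = 37.0% → the 2024 panel
Infrastructure: the 2024 panel 68/82 = 82.9%, Panel A 58/80 = 72.5% → the 2024 panel
Overall: the 2024 panel 863/2516 = 34.3%, Panel A 376/1561 = 24.1% → the 2024 panel
The 2024 panel wins overall and in every proposal group — no reversal.

Yes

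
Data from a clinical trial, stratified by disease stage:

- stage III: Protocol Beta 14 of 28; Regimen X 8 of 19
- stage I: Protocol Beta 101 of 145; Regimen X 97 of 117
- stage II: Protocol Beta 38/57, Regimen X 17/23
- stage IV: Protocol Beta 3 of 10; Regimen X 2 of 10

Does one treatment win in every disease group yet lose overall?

No

Stage III: Protocol Beta 14/28 = 50.0%, Regimen X 8/19 = 42.1% → Protocol Beta
Stage I: Protocol Beta 101/145 = 69.7%, Regimen X 97/117 = 82.9% → Regimen X
Stage II: Protocol Beta 38/57 = 66.7%, Regimen X 17/23 = 73.9% → Regimen X
Stage IV: Protocol Beta 3/10 = 30.0%, Regimen X 2/10 = 20.0% → Protocol Beta
Overall: Protocol Beta 156/240 = 65.0%, Regimen X 124/169 = 73.4% → Regimen X
Neither sweeps: Protocol Beta wins 2 of 4 groups, Regimen X wins 2. Regimen X wins overall but not every group — no Simpson reversal.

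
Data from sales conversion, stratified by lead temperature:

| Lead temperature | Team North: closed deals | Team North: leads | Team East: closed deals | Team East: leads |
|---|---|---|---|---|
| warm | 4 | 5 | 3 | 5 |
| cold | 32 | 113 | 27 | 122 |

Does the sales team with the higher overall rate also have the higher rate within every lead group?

Yes

Warm: Team North 4/5 = 80.0%, Team East 3/5 = 60.0% → Team North
Cold: Team North 32/113 = 28.3%, Team East 27/122 = 22.1% → Team North
Overall: Team North 36/118 = 30.5%, Team East 30/127 = 23.6% → Team North
Team North wins overall and in every lead group — no reversal.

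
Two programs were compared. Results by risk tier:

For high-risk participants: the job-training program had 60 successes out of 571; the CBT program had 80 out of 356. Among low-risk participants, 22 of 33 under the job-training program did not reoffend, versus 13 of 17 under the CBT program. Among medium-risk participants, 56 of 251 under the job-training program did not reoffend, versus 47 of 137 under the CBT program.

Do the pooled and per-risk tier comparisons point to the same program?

Yes

High-risk: the job-training program 60/571 = 10.5%, the CBT program 80/356 = 22.5% → the CBT program
Low-risk: the job-training program 22/33 = 66.7%, the CBT program 13/17 = 76.5% → the CBT program
Medium-risk: the job-training program 56/251 = 22.3%, the CBT program 47/137 = 34.3% → the CBT program
Overall: the job-training program 138/855 = 16.1%, the CBT program 140/510 = 27.5% → the CBT program
The CBT program wins overall and in every risk group — no reversal.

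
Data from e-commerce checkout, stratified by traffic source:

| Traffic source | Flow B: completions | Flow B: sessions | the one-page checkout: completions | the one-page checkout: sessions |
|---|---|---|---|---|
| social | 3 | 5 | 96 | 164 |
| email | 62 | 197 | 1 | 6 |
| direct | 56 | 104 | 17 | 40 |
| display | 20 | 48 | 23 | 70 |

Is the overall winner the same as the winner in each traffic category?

No

Social: Flow B 3/5 = 60.0%, the one-page checkout 96/164 = 58.5% → Flow B
Email: Flow B 62/197 = 31.5%, the one-page checkout 1/6 = 16.7% → Flow B
Direct: Flow B 56/104 = 53.8%, the one-page checkout 17/40 = 42.5% → Flow B
Display: Flow B 20/48 = 41.7%, the one-page checkout 23/70 = 32.9% → Flow B
Overall: Flow B 141/354 = 39.8%, the one-page checkout 137/280 = 48.9% → the one-page checkout
Flow B wins each traffic group but the one-page checkout wins overall — the comparison reverses. Flow B's sessions skew toward email, which has a lower base rate.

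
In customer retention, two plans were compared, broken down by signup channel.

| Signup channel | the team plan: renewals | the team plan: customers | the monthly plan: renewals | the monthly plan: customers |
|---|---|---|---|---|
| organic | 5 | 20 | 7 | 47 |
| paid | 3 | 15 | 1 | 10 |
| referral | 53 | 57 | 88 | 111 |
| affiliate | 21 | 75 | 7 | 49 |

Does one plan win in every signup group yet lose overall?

No

Organic: the team plan 5/20 = 25.0%, the monthly plan 7/47 = 14.9% → the team plan
Paid: the team plan 3/15 = 20.0%, the monthly plan 1/10 = 10.0% → the team plan
Referral: the team plan 53/57 = 93.0%, the monthly plan 88/111 = 79.3% → the team plan
Affiliate: the team plan 21/75 = 28.0%, the monthly plan 7/49 = 14.3% → the team plan
Overall: the team plan 82/167 = 49.1%, the monthly plan 103/217 = 47.5% → the team plan
The team plan wins overall and in every signup group — no reversal.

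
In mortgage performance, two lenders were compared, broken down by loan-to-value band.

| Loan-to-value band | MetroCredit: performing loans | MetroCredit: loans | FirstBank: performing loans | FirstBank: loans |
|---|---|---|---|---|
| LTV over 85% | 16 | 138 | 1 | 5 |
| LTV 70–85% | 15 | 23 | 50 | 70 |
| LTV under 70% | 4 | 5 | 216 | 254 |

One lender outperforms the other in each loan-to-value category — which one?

FirstBank

LTV over 85%: MetroCredit 16/138 = 11.6%, FirstBank 1/5 = 20.0% → FirstBank
LTV 70–85%: MetroCredit 15/23 = 65.2%, FirstBank 50/70 = 71.4% → FirstBank
LTV under 70%: MetroCredit 4/5 = 80.0%, FirstBank 216/254 = 85.0% → FirstBank
FirstBank has the higher rate in all 3 groups.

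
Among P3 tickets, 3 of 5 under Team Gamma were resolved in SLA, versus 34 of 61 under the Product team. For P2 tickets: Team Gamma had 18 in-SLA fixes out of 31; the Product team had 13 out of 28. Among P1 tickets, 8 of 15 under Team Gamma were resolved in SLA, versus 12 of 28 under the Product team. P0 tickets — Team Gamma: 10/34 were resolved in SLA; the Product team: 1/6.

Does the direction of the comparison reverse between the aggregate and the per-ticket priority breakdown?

P3: Team Gamma 3/5 = 60.0%, the Product team 34/61 = 55.7% → Team Gamma
P2: Team Gamma 18/31 = 58.1%, the Product team 13/28 = 46.4% → Team Gamma
P1: Team Gamma 8/15 = 53.3%, the Product team 12/28 = 42.9% → Team Gamma
P0: Team Gamma 10/34 = 29.4%, the Product team 1/6 = 16.7% → Team Gamma
Overall: Team Gamma 39/85 = 45.9%, the Product team 60/123 = 48.8% → the Product team
Team Gamma wins each ticket group but the Product team wins overall — the comparison reverses. Team Gamma's tickets skew toward P0, which has a lower base rate.

Yes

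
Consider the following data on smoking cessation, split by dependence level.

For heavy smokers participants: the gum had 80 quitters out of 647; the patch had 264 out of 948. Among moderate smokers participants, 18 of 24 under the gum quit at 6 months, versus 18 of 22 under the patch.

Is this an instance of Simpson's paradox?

Heavy smokers: the gum 80/647 = 12.4%, the patch 264/948 = 27.8% → the patch
Moderate smokers: the gum 18/24 = 75.0%, the patch 18/22 = 81.8% → the patch
Overall: the gum 98/671 = 14.6%, the patch 282/970 = 29.1% → the patch
The patch wins overall and in every dependence group — no reversal.

No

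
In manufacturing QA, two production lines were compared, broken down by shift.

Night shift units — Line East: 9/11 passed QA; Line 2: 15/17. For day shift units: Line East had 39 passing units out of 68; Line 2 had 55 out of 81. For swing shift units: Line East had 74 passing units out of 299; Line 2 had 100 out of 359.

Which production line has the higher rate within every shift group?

Line 2

Night shift: Line East 9/11 = 81.8%, Line 2 15/17 = 88.2% → Line 2
Day shift: Line East 39/68 = 57.4%, Line 2 55/81 = 67.9% → Line 2
Swing shift: Line East 74/299 = 24.7%, Line 2 100/359 = 27.9% → Line 2
Line 2 has the higher rate in all 3 groups.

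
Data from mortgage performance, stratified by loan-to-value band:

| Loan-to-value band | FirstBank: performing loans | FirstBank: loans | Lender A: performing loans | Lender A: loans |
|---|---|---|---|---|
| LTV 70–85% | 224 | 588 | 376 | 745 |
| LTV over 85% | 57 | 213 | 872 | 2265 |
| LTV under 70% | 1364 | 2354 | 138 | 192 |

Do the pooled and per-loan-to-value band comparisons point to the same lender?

No

LTV 70–85%: FirstBank 224/588 = 38.1%, Lender A 376/745 = 50.5% → Lender A
LTV over 85%: FirstBank 57/213 = 26.8%, Lender A 872/2265 = 38.5% → Lender A
LTV under 70%: FirstBank 1364/2354 = 57.9%, Lender A 138/192 = 71.9% → Lender A
Overall: FirstBank 1645/3155 = 52.1%, Lender A 1386/3202 = 43.3% → FirstBank
Lender A wins each loan-to-value group but FirstBank wins overall — the comparison reverses. Lender A's loans skew toward LTV over 85%, which has a lower base rate.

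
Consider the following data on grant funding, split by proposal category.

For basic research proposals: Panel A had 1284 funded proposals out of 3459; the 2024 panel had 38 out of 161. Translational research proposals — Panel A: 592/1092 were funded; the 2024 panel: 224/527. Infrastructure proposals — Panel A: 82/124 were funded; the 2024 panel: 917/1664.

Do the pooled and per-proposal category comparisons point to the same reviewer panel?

Basic research: Panel A 1284/3459 = 37.1%, the 2024 panel 38/161 = 23.6% → Panel A
Translational research: Panel A 592/1092 = 54.2%, the 2024 panel 224/527 = 42.5% → Panel A
Infrastructure: Panel A 82/124 = 66.1%, the 2024 panel 917/1664 = 55.1% → Panel A
Overall: Panel A 1958/4675 = 41.9%, the 2024 panel 1179/2352 = 50.1% → the 2024 panel
Panel A wins each proposal group but the 2024 panel wins overall — the comparison reverses. Panel A's proposals skew toward basic research, which has a lower base rate.

No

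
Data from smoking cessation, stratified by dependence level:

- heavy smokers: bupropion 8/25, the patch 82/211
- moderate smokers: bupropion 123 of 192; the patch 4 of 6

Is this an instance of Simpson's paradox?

Heavy smokers: bupropion 8/25 = 32.0%, the patch 82/211 = 38.9% → the patch
Moderate smokers: bupropion 123/192 = 64.1%, the patch 4/6 = 66.7% → the patch
Overall: bupropion 131/217 = 60.4%, the patch 86/217 = 39.6% → bupropion
The patch wins each dependence group but bupropion wins overall — the comparison reverses. The patch's participants skew toward heavy smokers, which has a lower base rate.

Yes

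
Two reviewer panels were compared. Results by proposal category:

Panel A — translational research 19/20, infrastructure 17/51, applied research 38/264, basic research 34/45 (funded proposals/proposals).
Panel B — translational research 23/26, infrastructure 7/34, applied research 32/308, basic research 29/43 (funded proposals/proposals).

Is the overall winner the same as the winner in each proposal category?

Translational research: Panel A 19/20 = 95.0%, Panel B 23/26 = 88.5% → Panel A
Infrastructure: Panel A 17/51 = 33.3%, Panel B 7/34 = 20.6% → Panel A
Applied research: Panel A 38/264 = 14.4%, Panel B 32/308 = 10.4% → Panel A
Basic research: Panel A 34/45 = 75.6%, Panel B 29/43 = 67.4% → Panel A
Overall: Panel A 108/380 = 28.4%, Panel B 91/411 = 22.1% → Panel A
Panel A wins overall and in every proposal group — no reversal.

Yes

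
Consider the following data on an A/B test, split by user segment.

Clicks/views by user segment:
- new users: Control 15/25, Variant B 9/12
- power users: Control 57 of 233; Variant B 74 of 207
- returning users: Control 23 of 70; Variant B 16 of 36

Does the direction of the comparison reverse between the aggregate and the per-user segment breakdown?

No

New users: Control 15/25 = 60.0%, Variant B 9/12 = 75.0% → Variant B
Power users: Control 57/233 = 24.5%, Variant B 74/207 = 35.7% → Variant B
Returning users: Control 23/70 = 32.9%, Variant B 16/36 = 44.4% → Variant B
Overall: Control 95/328 = 29.0%, Variant B 99/255 = 38.8% → Variant B
Variant B wins overall and in every user group — no reversal.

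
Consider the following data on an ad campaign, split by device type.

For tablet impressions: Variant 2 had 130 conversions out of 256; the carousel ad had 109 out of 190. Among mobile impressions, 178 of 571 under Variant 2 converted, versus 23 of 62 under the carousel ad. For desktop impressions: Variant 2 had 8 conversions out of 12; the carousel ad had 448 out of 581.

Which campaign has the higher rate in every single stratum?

the carousel ad

Tablet: Variant 2 130/256 = 50.8%, the carousel ad 109/190 = 57.4% → the carousel ad
Mobile: Variant 2 178/571 = 31.2%, the carousel ad 23/62 = 37.1% → the carousel ad
Desktop: Variant 2 8/12 = 66.7%, the carousel ad 448/581 = 77.1% → the carousel ad
The carousel ad has the higher rate in all 3 groups.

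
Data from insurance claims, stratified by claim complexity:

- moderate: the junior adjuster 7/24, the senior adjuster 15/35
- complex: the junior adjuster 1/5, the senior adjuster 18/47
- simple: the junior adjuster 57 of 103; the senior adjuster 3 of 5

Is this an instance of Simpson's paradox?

Yes

Moderate: the junior adjuster 7/24 = 29.2%, the senior adjuster 15/35 = 42.9% → the senior adjuster
Complex: the junior adjuster 1/5 = 20.0%, the senior adjuster 18/47 = 38.3% → the senior adjuster
Simple: the junior adjuster 57/103 = 55.3%, the senior adjuster 3/5 = 60.0% → the senior adjuster
Overall: the junior adjuster 65/132 = 49.2%, the senior adjuster 36/87 = 41.4% → the junior adjuster
The senior adjuster wins each claim group but the junior adjuster wins overall — the comparison reverses. The senior adjuster's claims skew toward complex, which has a lower base rate.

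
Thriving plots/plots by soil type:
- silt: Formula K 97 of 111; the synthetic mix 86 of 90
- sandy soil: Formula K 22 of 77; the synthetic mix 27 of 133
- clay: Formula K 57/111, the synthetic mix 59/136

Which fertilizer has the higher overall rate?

Formula K

Silt: Formula K 97/111 = 87.4%, the synthetic mix 86/90 = 95.6% → the synthetic mix
Sandy soil: Formula K 22/77 = 28.6%, the synthetic mix 27/133 = 20.3% → Formula K
Clay: Formula K 57/111 = 51.4%, the synthetic mix 59/136 = 43.4% → Formula K
Overall: Formula K 176/299 = 58.9%, the synthetic mix 172/359 = 47.9% → Formula K
(Neither sweeps every soil group, but Formula K has the higher pooled rate.)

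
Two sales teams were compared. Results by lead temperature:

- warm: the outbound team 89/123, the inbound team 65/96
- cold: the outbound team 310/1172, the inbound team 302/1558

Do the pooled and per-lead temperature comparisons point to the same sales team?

Yes

Warm: the outbound team 89/123 = 72.4%, the inbound team 65/96 = 67.7% → the outbound team
Cold: the outbound team 310/1172 = 26.5%, the inbound team 302/1558 = 19.4% → the outbound team
Overall: the outbound team 399/1295 = 30.8%, the inbound team 367/1654 = 22.2% → the outbound team
The outbound team wins overall and in every lead group — no reversal.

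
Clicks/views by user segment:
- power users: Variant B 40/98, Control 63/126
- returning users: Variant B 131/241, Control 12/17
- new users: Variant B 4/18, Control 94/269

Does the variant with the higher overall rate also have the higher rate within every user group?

Power users: Variant B 40/98 = 40.8%, Control 63/126 = 50.0% → Control
Returning users: Variant B 131/241 = 54.4%, Control 12/17 = 70.6% → Control
New users: Variant B 4/18 = 22.2%, Control 94/269 = 34.9% → Control
Overall: Variant B 175/357 = 49.0%, Control 169/412 = 41.0% → Variant B
Control wins each user group but Variant B wins overall — the comparison reverses. Control's views skew toward new users, which has a lower base rate.

No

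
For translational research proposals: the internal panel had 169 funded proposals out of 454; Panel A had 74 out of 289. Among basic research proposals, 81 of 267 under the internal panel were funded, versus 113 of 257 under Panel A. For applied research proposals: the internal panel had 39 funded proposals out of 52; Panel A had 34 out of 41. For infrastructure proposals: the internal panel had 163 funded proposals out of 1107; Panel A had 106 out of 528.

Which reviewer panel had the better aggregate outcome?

Translational research: the internal panel 169/454 = 37.2%, Panel A 74/289 = 25.6% → the internal panel
Basic research: the internal panel 81/267 = 30.3%, Panel A 113/257 = 44.0% → Panel A
Applied research: the internal panel 39/52 = 75.0%, Panel A 34/41 = 82.9% → Panel A
Infrastructure: the internal panel 163/1107 = 14.7%, Panel A 106/528 = 20.1% → Panel A
Overall: the internal panel 452/1880 = 24.0%, Panel A 327/1115 = 29.3% → Panel A
(Neither sweeps every proposal group, but Panel A has the higher pooled rate.)

Panel A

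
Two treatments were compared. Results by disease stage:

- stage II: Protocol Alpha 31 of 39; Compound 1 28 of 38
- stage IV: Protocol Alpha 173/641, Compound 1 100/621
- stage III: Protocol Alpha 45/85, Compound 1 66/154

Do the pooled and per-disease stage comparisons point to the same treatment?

Yes

Stage II: Protocol Alpha 31/39 = 79.5%, Compound 1 28/38 = 73.7% → Protocol Alpha
Stage IV: Protocol Alpha 173/641 = 27.0%, Compound 1 100/621 = 16.1% → Protocol Alpha
Stage III: Protocol Alpha 45/85 = 52.9%, Compound 1 66/154 = 42.9% → Protocol Alpha
Overall: Protocol Alpha 249/765 = 32.5%, Compound 1 194/813 = 23.9% → Protocol Alpha
Protocol Alpha wins overall and in every disease group — no reversal.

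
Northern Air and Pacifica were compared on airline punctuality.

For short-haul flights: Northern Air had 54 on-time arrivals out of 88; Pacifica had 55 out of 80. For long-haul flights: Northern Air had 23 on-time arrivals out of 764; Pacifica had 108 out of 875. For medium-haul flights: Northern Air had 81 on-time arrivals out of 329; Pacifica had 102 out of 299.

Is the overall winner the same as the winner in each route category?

Short-haul: Northern Air 54/88 = 61.4%, Pacifica 55/80 = 68.8% → Pacifica
Long-haul: Northern Air 23/764 = 3.0%, Pacifica 108/875 = 12.3% → Pacifica
Medium-haul: Northern Air 81/329 = 24.6%, Pacifica 102/299 = 34.1% → Pacifica
Overall: Northern Air 158/1181 = 13.4%, Pacifica 265/1254 = 21.1% → Pacifica
Pacifica wins overall and in every route group — no reversal.

Yes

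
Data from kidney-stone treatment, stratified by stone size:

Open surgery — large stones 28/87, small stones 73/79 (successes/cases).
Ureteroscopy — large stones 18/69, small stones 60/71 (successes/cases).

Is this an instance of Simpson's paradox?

No

Large stones: open surgery 28/87 = 32.2%, ureteroscopy 18/69 = 26.1% → open surgery
Small stones: open surgery 73/79 = 92.4%, ureteroscopy 60/71 = 84.5% → open surgery
Overall: open surgery 101/166 = 60.8%, ureteroscopy 78/140 = 55.7% → open surgery
Open surgery wins overall and in every stone group — no reversal.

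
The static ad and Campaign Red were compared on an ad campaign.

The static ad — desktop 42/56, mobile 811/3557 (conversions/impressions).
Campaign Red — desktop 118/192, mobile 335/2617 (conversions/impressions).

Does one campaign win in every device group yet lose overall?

Desktop: the static ad 42/56 = 75.0%, Campaign Red 118/192 = 61.5% → the static ad
Mobile: the static ad 811/3557 = 22.8%, Campaign Red 335/2617 = 12.8% → the static ad
Overall: the static ad 853/3613 = 23.6%, Campaign Red 453/2809 = 16.1% → the static ad
The static ad wins overall and in every device group — no reversal.

No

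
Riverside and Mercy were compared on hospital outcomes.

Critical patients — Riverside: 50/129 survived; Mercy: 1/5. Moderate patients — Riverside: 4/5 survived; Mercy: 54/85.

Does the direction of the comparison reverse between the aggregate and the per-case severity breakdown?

Yes

Critical: Riverside 50/129 = 38.8%, Mercy 1/5 = 20.0% → Riverside
Moderate: Riverside 4/5 = 80.0%, Mercy 54/85 = 63.5% → Riverside
Overall: Riverside 54/134 = 40.3%, Mercy 55/90 = 61.1% → Mercy
Riverside wins each case group but Mercy wins overall — the comparison reverses. Riverside's patients skew toward critical, which has a lower base rate.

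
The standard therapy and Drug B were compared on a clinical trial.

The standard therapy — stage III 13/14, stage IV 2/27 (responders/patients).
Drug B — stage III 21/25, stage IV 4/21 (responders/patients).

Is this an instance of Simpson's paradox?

No

Stage III: the standard therapy 13/14 = 92.9%, Drug B 21/25 = 84.0% → the standard therapy
Stage IV: the standard therapy 2/27 = 7.4%, Drug B 4/21 = 19.0% → Drug B
Overall: the standard therapy 15/41 = 36.6%, Drug B 25/46 = 54.3% → Drug B
Neither sweeps: the standard therapy wins 1 of 2 groups, Drug B wins 1. Drug B wins overall but not every group — no Simpson reversal.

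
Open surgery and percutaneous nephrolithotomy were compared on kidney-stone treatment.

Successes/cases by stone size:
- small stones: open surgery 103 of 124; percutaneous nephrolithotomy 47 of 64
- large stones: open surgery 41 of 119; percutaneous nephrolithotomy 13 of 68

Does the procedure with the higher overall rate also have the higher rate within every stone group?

Yes

Small stones: open surgery 103/124 = 83.1%, percutaneous nephrolithotomy 47/64 = 73.4% → open surgery
Large stones: open surgery 41/119 = 34.5%, percutaneous nephrolithotomy 13/68 = 19.1% → open surgery
Overall: open surgery 144/243 = 59.3%, percutaneous nephrolithotomy 60/132 = 45.5% → open surgery
Open surgery wins overall and in every stone group — no reversal.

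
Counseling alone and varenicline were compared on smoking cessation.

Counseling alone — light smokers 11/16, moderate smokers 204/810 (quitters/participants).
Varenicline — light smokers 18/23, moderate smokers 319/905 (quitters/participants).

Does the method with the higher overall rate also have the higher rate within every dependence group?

Light smokers: counseling alone 11/16 = 68.8%, varenicline 18/23 = 78.3% → varenicline
Moderate smokers: counseling alone 204/810 = 25.2%, varenicline 319/905 = 35.2% → varenicline
Overall: counseling alone 215/826 = 26.0%, varenicline 337/928 = 36.3% → varenicline
Varenicline wins overall and in every dependence group — no reversal.

Yes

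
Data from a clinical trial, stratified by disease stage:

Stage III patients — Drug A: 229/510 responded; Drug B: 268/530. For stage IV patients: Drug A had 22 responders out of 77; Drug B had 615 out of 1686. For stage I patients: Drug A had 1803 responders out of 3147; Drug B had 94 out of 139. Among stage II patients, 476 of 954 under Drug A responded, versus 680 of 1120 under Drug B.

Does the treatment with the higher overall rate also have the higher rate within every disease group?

Stage III: Drug A 229/510 = 44.9%, Drug B 268/530 = 50.6% → Drug B
Stage IV: Drug A 22/77 = 28.6%, Drug B 615/1686 = 36.5% → Drug B
Stage I: Drug A 1803/3147 = 57.3%, Drug B 94/139 = 67.6% → Drug B
Stage II: Drug A 476/954 = 49.9%, Drug B 680/1120 = 60.7% → Drug B
Overall: Drug A 2530/4688 = 54.0%, Drug B 1657/3475 = 47.7% → Drug A
Drug B wins each disease group but Drug A wins overall — the comparison reverses. Drug B's patients skew toward stage IV, which has a lower base rate.

No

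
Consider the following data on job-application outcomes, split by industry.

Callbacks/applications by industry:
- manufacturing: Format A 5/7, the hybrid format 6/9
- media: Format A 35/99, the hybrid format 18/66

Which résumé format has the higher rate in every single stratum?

Format A

Manufacturing: Format A 5/7 = 71.4%, the hybrid format 6/9 = 66.7% → Format A
Media: Format A 35/99 = 35.4%, the hybrid format 18/66 = 27.3% → Format A
Format A has the higher rate in both groups.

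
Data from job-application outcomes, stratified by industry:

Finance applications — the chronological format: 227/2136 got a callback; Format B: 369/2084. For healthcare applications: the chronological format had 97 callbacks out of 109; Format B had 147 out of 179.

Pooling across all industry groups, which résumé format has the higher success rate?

Format B

Finance: the chronological format 227/2136 = 10.6%, Format B 369/2084 = 17.7% → Format B
Healthcare: the chronological format 97/109 = 89.0%, Format B 147/179 = 82.1% → the chronological format
Overall: the chronological format 324/2245 = 14.4%, Format B 516/2263 = 22.8% → Format B
(Neither sweeps every industry group, but Format B has the higher pooled rate.)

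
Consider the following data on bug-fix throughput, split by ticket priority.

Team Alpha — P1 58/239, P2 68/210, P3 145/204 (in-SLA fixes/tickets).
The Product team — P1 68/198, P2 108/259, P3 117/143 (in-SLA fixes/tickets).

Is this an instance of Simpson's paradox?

P1: Team Alpha 58/239 = 24.3%, the Product team 68/198 = 34.3% → the Product team
P2: Team Alpha 68/210 = 32.4%, the Product team 108/259 = 41.7% → the Product team
P3: Team Alpha 145/204 = 71.1%, the Product team 117/143 = 81.8% → the Product team
Overall: Team Alpha 271/653 = 41.5%, the Product team 293/600 = 48.8% → the Product team
The Product team wins overall and in every ticket group — no reversal.

No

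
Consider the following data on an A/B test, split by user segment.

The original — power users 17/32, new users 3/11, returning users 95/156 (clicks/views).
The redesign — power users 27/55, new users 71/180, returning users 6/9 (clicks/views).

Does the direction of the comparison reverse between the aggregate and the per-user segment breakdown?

No

Power users: the original 17/32 = 53.1%, the redesign 27/55 = 49.1% → the original
New users: the original 3/11 = 27.3%, the redesign 71/180 = 39.4% → the redesign
Returning users: the original 95/156 = 60.9%, the redesign 6/9 = 66.7% → the redesign
Overall: the original 115/199 = 57.8%, the redesign 104/244 = 42.6% → the original
Neither sweeps: the original wins 1 of 3 groups, the redesign wins 2. The original wins overall but not every group — no Simpson reversal.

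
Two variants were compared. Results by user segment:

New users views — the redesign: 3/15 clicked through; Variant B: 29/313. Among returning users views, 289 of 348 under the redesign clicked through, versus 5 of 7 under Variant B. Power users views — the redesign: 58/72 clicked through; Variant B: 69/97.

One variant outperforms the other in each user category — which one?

New users: the redesign 3/15 = 20.0%, Variant B 29/313 = 9.3% → the redesign
Returning users: the redesign 289/348 = 83.0%, Variant B 5/7 = 71.4% → the redesign
Power users: the redesign 58/72 = 80.6%, Variant B 69/97 = 71.1% → the redesign
The redesign has the higher rate in all 3 groups.

the redesign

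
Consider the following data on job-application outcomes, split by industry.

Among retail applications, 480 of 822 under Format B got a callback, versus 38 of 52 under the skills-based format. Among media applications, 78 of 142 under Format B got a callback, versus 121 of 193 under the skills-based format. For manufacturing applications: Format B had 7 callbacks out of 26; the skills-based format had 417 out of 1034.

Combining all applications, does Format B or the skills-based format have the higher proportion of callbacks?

Format B

Retail: Format B 480/822 = 58.4%, the skills-based format 38/52 = 73.1% → the skills-based format
Media: Format B 78/142 = 54.9%, the skills-based format 121/193 = 62.7% → the skills-based format
Manufacturing: Format B 7/26 = 26.9%, the skills-based format 417/1034 = 40.3% → the skills-based format
Overall: Format B 565/990 = 57.1%, the skills-based format 576/1279 = 45.0% → Format B
(The skills-based format wins every industry group but Format B wins overall — the skills-based format's applications skew toward the low-rate manufacturing group.)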